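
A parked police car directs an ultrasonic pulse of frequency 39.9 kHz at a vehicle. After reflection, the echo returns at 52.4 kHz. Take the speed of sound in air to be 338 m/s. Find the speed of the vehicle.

Double Doppler shift off a moving reflector: f₂ = f₀ · (v + u)/(v − u) (u > 0 toward emitter).
Rearranging, u = v · (f₂ − f₀)/(f₂ + f₀) = 338 × 12.5/92.3 ≈ 46 m/s.
So the vehicle is moving at 46 m/s toward the emitter.

46 m/s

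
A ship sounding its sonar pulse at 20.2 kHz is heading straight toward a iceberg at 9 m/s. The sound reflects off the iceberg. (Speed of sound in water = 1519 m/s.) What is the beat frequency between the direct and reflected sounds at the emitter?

241 Hz

The iceberg receives the sound from a moving source: f₁ = f₀ · v/(v − v_e) = 20.2 × 1519/1510 ≈ 20.320 kHz.
On the return leg the ship is a moving observer: f₂ = f₁ · (v + v_e)/v = 20.320 × 1528/1519 ≈ 20.441 kHz.
Equivalently f₂ = f₀ · (v + v_e)/(v − v_e).
Beat against the emitted tone (with f₀ = 20200 Hz): |f₂ − f₀| = 2v_e·f₀/(v − v_e) = 2 × 9 × 20200/1510 ≈ 241 Hz.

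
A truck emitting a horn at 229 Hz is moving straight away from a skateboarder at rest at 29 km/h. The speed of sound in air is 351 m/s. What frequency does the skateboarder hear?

224 Hz

29 km/h = 8.056 m/s.
Moving source, stationary observer: f' = f · v/(v + v_s) since the source is receding.
f' = 229 × 351/(351 + 8.056) = 229 × 351/359.1 ≈ 224 Hz.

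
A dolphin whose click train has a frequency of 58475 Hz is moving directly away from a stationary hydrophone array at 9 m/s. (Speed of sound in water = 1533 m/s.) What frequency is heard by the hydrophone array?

58134 Hz

With the source moving away from a stationary observer, f' = f · v/(v + v_s).
f' = 58475 × 1533/(1533 + 9) = 58475 × 1533/1542 ≈ 58134 Hz.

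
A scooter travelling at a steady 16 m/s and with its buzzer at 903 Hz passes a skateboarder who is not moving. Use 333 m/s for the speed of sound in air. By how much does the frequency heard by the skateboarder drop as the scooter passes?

87.0 Hz

Approaching: f₁ = f · v/(v − v_s) = 903 × 333/317 ≈ 948.6 Hz.
Receding: f₂ = f · v/(v + v_s) = 903 × 333/349 ≈ 861.6 Hz.
Drop: f₁ − f₂ = 2f·v·v_s/(v² − v_s²) = 2 × 903 × 333 × 16/(333² − 16²) ≈ 87.0 Hz.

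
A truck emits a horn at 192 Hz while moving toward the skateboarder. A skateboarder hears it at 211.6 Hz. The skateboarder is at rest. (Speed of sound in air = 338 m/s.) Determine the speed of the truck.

f' = f · v/(v − v_s) ⇒ v_s = v · |1 − f/f'|.
v_s = 338 × |1 − 192/211.6| = 338 × 0.09263 ≈ 31 m/s.

31 m/s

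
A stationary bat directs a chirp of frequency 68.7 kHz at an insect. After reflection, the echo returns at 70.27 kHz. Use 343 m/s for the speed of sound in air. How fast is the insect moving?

3.9 m/s

Double Doppler shift off a moving reflector: f₂ = f₀ · (v + u)/(v − u) (u > 0 toward emitter).
Rearranging, u = v · (f₂ − f₀)/(f₂ + f₀) = 343 × 1.57/138.97 ≈ 3.9 m/s.
So the insect is moving at 3.9 m/s toward the emitter.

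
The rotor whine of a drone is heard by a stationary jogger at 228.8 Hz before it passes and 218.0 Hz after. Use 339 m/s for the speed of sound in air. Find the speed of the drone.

8.2 m/s

f₁/f₂ = (v + v_s)/(v − v_s), so v_s = v · (f₁ − f₂)/(f₁ + f₂).
v_s = 339 × (228.8 − 218.0)/(228.8 + 218.0) = 339 × 10.8/446.8 ≈ 8.2 m/s.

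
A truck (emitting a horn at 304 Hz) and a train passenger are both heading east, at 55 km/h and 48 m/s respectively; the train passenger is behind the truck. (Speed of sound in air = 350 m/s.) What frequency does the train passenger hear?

55 km/h = 15.28 m/s.
The train passenger is behind, so the truck is moving away from it while the train passenger is moving toward the truck.
General Doppler shift: f' = f · (v + v_o)/(v + v_s).
f' = 304 × (350 + 48)/(350 + 15.28) = 304 × 398/365.28 ≈ 331 Hz.

331 Hz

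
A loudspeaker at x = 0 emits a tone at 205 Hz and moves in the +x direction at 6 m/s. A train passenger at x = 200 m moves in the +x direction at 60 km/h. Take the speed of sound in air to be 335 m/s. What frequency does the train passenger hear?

60 km/h = 16.67 m/s.
The observer lies on the +x side, so the source is heading toward the observer and the observer is heading away from the source.
Both move, so f' = f · (v − v_o)/(v − v_s).
f' = 205 × (335 − 16.67)/(335 − 6) = 205 × 318.33/329 ≈ 198 Hz.

198 Hz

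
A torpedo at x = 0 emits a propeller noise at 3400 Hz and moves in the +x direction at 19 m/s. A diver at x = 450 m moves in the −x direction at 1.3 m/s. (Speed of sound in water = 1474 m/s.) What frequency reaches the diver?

The observer lies on the +x side, so the source is heading toward the observer and the observer is heading toward the source.
With source approaching and observer approaching, f' = f · (v + v_o)/(v − v_s).
f' = 3400 × (1474 + 1.3)/(1474 − 19) = 3400 × 1475.3/1455 ≈ 3447 Hz.

3447 Hz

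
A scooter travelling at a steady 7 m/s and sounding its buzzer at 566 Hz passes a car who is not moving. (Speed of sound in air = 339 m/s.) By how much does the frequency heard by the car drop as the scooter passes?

23.4 Hz

Approaching: f₁ = f · v/(v − v_s) = 566 × 339/332 ≈ 577.9 Hz.
Receding: f₂ = f · v/(v + v_s) = 566 × 339/346 ≈ 554.5 Hz.
Drop: f₁ − f₂ = 2f·v·v_s/(v² − v_s²) = 2 × 566 × 339 × 7/(339² − 7²) ≈ 23.4 Hz.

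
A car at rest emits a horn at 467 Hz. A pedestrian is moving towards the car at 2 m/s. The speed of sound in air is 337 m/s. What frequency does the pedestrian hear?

470 Hz

Moving observer, stationary source: f' = f · (v + v_o)/v.
f' = 467 × (337 + 2)/337 = 467 × 339/337 ≈ 470 Hz.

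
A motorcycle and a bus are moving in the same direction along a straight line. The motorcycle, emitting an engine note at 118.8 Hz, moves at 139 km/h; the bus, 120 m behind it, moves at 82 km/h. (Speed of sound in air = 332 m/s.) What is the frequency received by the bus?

114 Hz

139 km/h = 38.61 m/s; 82 km/h = 22.78 m/s.
The bus is behind, so the motorcycle is moving away from it while the bus is moving toward the motorcycle.
Both move, so f' = f · (v + v_o)/(v + v_s).
f' = 118.8 × (332 + 22.78)/(332 + 38.61) = 118.8 × 354.78/370.61 ≈ 114 Hz.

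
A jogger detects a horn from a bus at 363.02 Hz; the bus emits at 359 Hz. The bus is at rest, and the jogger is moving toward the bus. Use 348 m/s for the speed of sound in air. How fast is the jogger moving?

f' = f · (v + v_o)/v ⇒ v_o = v · |f'/f − 1|.
v_o = 348 × |363.02/359 − 1| = 348 × 0.0112 ≈ 3.9 m/s.

3.9 m/s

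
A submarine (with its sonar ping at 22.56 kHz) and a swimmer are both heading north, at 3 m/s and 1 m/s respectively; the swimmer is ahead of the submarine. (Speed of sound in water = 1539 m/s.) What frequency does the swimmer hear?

The swimmer is ahead, so the submarine is moving toward it while the swimmer is moving away from the submarine.
Both move, so f' = f · (v − v_o)/(v − v_s).
f' = 22.56 × (1539 − 1)/(1539 − 3) = 22.56 × 1538/1536 ≈ 22.6 kHz.

22.6 kHz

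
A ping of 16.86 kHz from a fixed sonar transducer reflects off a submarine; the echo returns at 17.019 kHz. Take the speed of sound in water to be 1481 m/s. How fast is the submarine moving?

7.0 m/s

Double Doppler shift off a moving reflector: f₂ = f₀ · (v + u)/(v − u) (u > 0 toward emitter).
Rearranging, u = v · (f₂ − f₀)/(f₂ + f₀) = 1481 × 0.159/33.879 ≈ 7.0 m/s.
So the submarine is moving at 7.0 m/s toward the emitter.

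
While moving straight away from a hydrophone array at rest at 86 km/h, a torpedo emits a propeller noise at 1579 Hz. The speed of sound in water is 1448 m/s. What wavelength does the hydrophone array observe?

86 km/h = 23.89 m/s.
Only the source moves, away from the listener, so f' = f · v/(v + v_s).
f' = 1579 × 1448/(1448 + 23.89) ≈ 1553 Hz.
λ' = v/f' = 1448/1553.37 ≈ 93.2 cm.

93.2 cm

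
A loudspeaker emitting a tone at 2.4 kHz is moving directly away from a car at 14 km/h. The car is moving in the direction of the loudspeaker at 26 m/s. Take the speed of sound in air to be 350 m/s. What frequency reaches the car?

2.55 kHz

14 km/h = 3.889 m/s.
General Doppler shift: f' = f · (v + v_o)/(v + v_s).
f' = 2.4 × (350 + 26)/(350 + 3.889) = 2.4 × 376/353.89 ≈ 2.55 kHz.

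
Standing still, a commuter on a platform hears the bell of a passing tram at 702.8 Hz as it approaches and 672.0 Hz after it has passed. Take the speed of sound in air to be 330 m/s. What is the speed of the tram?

7.4 m/s

f₁/f₂ = (v + v_s)/(v − v_s), so v_s = v · (f₁ − f₂)/(f₁ + f₂).
v_s = 330 × (702.8 − 672.0)/(702.8 + 672.0) = 330 × 30.8/1374.8 ≈ 7.4 m/s.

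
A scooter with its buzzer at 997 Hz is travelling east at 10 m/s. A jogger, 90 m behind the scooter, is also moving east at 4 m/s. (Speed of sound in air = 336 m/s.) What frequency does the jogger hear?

The jogger is behind, so the scooter is moving away from it while the jogger is moving toward the scooter.
General Doppler shift: f' = f · (v + v_o)/(v + v_s).
f' = 997 × (336 + 4)/(336 + 10) = 997 × 340/346 ≈ 980 Hz.

980 Hz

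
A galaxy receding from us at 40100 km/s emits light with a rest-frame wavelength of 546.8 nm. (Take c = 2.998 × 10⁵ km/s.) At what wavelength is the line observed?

625.6 nm

β = v/c = 40100/299800 = 0.1338.
Relativistic Doppler for wavelength: λ' = λ₀ · √((1 + β)/(1 − β)).
λ' = 546.8 × √(1.1338/0.8662) = 546.8 × 1.14404 ≈ 625.6 nm.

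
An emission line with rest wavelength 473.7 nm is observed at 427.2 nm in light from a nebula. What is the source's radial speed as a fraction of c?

0.103

λ'/λ₀ = 0.9018 < 1 (blueshift), so the source is approaching.
λ'/λ₀ = √((1 − β)/(1 + β)) for an approaching source ⇒ β = (1 − r²)/(1 + r²) with r = λ'/λ₀.
β = (1 − 0.8133)/(1 + 0.8133) ≈ 0.103.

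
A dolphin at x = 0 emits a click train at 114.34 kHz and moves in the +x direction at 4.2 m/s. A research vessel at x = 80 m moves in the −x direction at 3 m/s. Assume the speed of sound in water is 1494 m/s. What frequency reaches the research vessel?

The observer lies on the +x side, so the source is heading toward the observer and the observer is heading toward the source.
Both move, so f' = f · (v + v_o)/(v − v_s).
f' = 114.34 × (1494 + 3)/(1494 − 4.2) = 114.34 × 1497/1489.8 ≈ 114.9 kHz.

114.9 kHz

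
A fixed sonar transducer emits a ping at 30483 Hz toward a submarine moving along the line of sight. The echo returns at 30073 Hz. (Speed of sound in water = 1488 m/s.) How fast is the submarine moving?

Double Doppler shift off a moving reflector: f₂ = f₀ · (v + u)/(v − u) (u > 0 toward emitter).
Rearranging, u = v · (f₂ − f₀)/(f₂ + f₀) = 1488 × -410/60556 ≈ -10.1 m/s.
So the submarine is moving at 10.1 m/s away from the emitter.

10.1 m/s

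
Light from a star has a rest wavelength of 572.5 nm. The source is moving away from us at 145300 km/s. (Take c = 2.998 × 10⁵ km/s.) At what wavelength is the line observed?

971.7 nm

β = v/c = 145300/299800 = 0.4847.
Relativistic Doppler for wavelength: λ' = λ₀ · √((1 + β)/(1 − β)).
λ' = 572.5 × √(1.4847/0.5153) = 572.5 × 1.69732 ≈ 971.7 nm.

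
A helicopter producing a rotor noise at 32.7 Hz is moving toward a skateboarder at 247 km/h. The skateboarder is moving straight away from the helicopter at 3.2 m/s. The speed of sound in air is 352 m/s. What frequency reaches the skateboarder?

40.2 Hz

247 km/h = 68.61 m/s.
With source approaching and observer receding, f' = f · (v − v_o)/(v − v_s).
f' = 32.7 × (352 − 3.2)/(352 − 68.61) = 32.7 × 348.8/283.39 ≈ 40.2 Hz.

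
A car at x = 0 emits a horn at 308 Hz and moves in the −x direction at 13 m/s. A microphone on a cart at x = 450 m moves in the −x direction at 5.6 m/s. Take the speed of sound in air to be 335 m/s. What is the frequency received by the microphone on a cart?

301 Hz

The observer lies on the +x side, so the source is heading away from the observer and the observer is heading toward the source.
With source receding and observer approaching, f' = f · (v + v_o)/(v + v_s).
f' = 308 × (335 + 5.6)/(335 + 13) = 308 × 340.6/348 ≈ 301 Hz.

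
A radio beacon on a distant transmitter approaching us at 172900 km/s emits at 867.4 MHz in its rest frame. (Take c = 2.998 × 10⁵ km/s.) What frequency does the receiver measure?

1674.1 MHz

β = v/c = 172900/299800 = 0.5767.
Relativistic Doppler for frequency: f' = f₀ · √((1 + β)/(1 − β)).
f' = 867.4 × √(1.5767/0.4233) = 867.4 × 1.93002 ≈ 1674.1 MHz.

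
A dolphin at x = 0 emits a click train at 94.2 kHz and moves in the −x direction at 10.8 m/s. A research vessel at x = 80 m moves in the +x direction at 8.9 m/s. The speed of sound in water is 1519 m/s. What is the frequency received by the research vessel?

93.0 kHz

The observer lies on the +x side, so the source is heading away from the observer and the observer is heading away from the source.
General Doppler shift: f' = f · (v − v_o)/(v + v_s).
f' = 94.2 × (1519 − 8.9)/(1519 + 10.8) = 94.2 × 1510.1/1529.8 ≈ 93.0 kHz.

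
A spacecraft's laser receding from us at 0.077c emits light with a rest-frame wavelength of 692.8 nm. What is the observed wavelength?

Relativistic Doppler for wavelength: λ' = λ₀ · √((1 + β)/(1 − β)).
λ' = 692.8 × √(1.0770/0.9230) = 692.8 × 1.08021 ≈ 748.4 nm.

748.4 nm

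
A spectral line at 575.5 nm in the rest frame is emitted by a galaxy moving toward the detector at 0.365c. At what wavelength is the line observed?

392.5 nm

Relativistic Doppler for wavelength: λ' = λ₀ · √((1 − β)/(1 + β)).
λ' = 575.5 × √(0.6350/1.3650) = 575.5 × 0.68206 ≈ 392.5 nm.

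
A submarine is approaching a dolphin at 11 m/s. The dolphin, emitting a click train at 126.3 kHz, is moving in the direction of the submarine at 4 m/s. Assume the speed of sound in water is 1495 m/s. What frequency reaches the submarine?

With source approaching and observer approaching, f' = f · (v + v_o)/(v − v_s).
f' = 126.3 × (1495 + 11)/(1495 − 4) = 126.3 × 1506/1491 ≈ 127.6 kHz.

127.6 kHz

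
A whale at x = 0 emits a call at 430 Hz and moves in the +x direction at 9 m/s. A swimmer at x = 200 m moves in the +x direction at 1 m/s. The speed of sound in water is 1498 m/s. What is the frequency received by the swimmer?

432 Hz

The observer lies on the +x side, so the source is heading toward the observer and the observer is heading away from the source.
General Doppler shift: f' = f · (v − v_o)/(v − v_s).
f' = 430 × (1498 − 1)/(1498 − 9) = 430 × 1497/1489 ≈ 432 Hz.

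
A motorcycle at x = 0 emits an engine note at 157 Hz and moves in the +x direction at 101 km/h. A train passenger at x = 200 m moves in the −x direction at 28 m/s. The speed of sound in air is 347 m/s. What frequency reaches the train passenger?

101 km/h = 28.06 m/s.
The observer lies on the +x side, so the source is heading toward the observer and the observer is heading toward the source.
With source approaching and observer approaching, f' = f · (v + v_o)/(v − v_s).
f' = 157 × (347 + 28)/(347 − 28.06) = 157 × 375/318.94 ≈ 185 Hz.

185 Hz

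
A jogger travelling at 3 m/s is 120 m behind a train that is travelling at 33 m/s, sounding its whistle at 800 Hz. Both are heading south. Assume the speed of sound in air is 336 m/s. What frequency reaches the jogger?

735 Hz

The jogger is behind, so the train is moving away from it while the jogger is moving toward the train.
Both move, so f' = f · (v + v_o)/(v + v_s).
f' = 800 × (336 + 3)/(336 + 33) = 800 × 339/369 ≈ 735 Hz.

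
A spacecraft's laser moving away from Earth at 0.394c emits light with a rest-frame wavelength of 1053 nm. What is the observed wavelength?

1597.1 nm

Relativistic Doppler for wavelength: λ' = λ₀ · √((1 + β)/(1 − β)).
λ' = 1053 × √(1.3940/0.6060) = 1053 × 1.51668 ≈ 1597.1 nm.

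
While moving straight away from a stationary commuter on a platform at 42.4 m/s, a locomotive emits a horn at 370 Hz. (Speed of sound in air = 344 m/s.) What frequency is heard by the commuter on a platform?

Moving source, stationary observer: f' = f · v/(v + v_s) since the source is receding.
f' = 370 × 344/(344 + 42.4) = 370 × 344/386.4 ≈ 329 Hz.

329 Hz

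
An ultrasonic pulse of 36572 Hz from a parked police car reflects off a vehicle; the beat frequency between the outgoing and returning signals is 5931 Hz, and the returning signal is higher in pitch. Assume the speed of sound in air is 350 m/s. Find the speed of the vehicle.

Double Doppler shift off a moving reflector: f₂ = f₀ · (v + u)/(v − u) (u > 0 toward emitter).
Returning signal is higher, so f₂ = f₀ + Δf = 36572 + 5931 = 42503 Hz.
Rearranging, u = v · (f₂ − f₀)/(f₂ + f₀) = 350 × 5931/79075 ≈ 26 m/s.
So the vehicle is moving at 26 m/s toward the emitter.

26 m/s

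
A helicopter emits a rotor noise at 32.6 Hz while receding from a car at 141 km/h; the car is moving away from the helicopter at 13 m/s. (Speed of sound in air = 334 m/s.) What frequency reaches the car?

141 km/h = 39.17 m/s.
With source receding and observer receding, f' = f · (v − v_o)/(v + v_s).
f' = 32.6 × (334 − 13)/(334 + 39.17) = 32.6 × 321/373.17 ≈ 28.0 Hz.

28.0 Hz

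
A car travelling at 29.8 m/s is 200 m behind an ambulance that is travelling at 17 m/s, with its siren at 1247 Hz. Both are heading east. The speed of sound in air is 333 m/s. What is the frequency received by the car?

The car is behind, so the ambulance is moving away from it while the car is moving toward the ambulance.
With source receding and observer approaching, f' = f · (v + v_o)/(v + v_s).
f' = 1247 × (333 + 29.8)/(333 + 17) = 1247 × 362.8/350 ≈ 1293 Hz.

1293 Hz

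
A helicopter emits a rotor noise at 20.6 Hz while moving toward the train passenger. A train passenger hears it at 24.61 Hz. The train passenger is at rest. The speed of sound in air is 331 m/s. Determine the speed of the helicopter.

54 m/s

f' = f · v/(v − v_s) ⇒ v_s = v · |1 − f/f'|.
v_s = 331 × |1 − 20.6/24.61| = 331 × 0.1629 ≈ 54 m/s.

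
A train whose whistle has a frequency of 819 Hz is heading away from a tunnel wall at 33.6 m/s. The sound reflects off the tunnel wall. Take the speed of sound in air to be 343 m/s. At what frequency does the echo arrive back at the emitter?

673 Hz

The tunnel wall receives the sound from a moving source: f₁ = f₀ · v/(v + v_e) = 819 × 343/376.6 ≈ 746 Hz.
On the return leg the train is a moving observer: f₂ = f₁ · (v − v_e)/v = 746 × 309.4/343 ≈ 673 Hz.
Equivalently f₂ = f₀ · (v − v_e)/(v + v_e).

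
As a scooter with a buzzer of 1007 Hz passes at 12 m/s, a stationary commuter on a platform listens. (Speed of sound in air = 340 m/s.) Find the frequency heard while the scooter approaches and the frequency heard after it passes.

1044 Hz approaching; 973 Hz receding

Approaching: f₁ = f · v/(v − v_s) = 1007 × 340/328 ≈ 1044 Hz.
Receding: f₂ = f · v/(v + v_s) = 1007 × 340/352 ≈ 973 Hz.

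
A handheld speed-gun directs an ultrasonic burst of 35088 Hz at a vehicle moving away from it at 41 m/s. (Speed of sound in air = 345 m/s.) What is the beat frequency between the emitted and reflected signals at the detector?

The vehicle first receives the wave as a moving observer: f₁ = f₀ · (v − u)/v = 35088 × (345 − 41)/345 ≈ 30918 Hz.
The reflection then acts as a moving source: f₂ = f₁ · v/(v + u) ≈ 27634 Hz.
Beat frequency: |f₂ − f₀| = 2u·f₀/(v + u) = 2 × 41 × 35088/386 ≈ 7454 Hz.

7454 Hz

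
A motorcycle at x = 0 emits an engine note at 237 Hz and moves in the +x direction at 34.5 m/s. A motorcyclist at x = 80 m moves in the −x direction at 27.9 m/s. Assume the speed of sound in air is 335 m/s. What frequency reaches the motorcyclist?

The observer lies on the +x side, so the source is heading toward the observer and the observer is heading toward the source.
Both move, so f' = f · (v + v_o)/(v − v_s).
f' = 237 × (335 + 27.9)/(335 − 34.5) = 237 × 362.9/300.5 ≈ 286 Hz.

286 Hz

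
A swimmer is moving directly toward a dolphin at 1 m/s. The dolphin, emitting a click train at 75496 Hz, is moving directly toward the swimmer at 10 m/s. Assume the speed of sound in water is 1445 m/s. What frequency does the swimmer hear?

Both move, so f' = f · (v + v_o)/(v − v_s).
f' = 75496 × (1445 + 1)/(1445 − 10) = 75496 × 1446/1435 ≈ 76075 Hz.

76075 Hz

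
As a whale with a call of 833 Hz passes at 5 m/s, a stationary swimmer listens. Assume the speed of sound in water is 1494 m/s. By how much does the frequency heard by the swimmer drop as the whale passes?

5.58 Hz

Approaching: f₁ = f · v/(v − v_s) = 833 × 1494/1489 ≈ 835.80 Hz.
Receding: f₂ = f · v/(v + v_s) = 833 × 1494/1499 ≈ 830.22 Hz.
Drop: f₁ − f₂ = 2f·v·v_s/(v² − v_s²) = 2 × 833 × 1494 × 5/(1494² − 5²) ≈ 5.58 Hz.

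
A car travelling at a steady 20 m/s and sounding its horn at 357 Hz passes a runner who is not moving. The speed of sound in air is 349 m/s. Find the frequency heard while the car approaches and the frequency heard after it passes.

379 Hz approaching; 338 Hz receding

Approaching: f₁ = f · v/(v − v_s) = 357 × 349/329 ≈ 379 Hz.
Receding: f₂ = f · v/(v + v_s) = 357 × 349/369 ≈ 338 Hz.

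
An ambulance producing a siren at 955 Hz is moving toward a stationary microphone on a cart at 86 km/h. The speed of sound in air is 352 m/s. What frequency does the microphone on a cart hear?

86 km/h = 23.89 m/s.
Moving source, stationary observer: f' = f · v/(v − v_s) since the source is approaching.
f' = 955 × 352/(352 − 23.89) = 955 × 352/328.1 ≈ 1025 Hz.

1025 Hz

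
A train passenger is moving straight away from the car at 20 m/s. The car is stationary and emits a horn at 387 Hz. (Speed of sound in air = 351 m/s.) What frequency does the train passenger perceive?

Only the observer moves, away from the source, so f' = f · (v − v_o)/v.
f' = 387 × (351 − 20)/351 = 387 × 331/351 ≈ 365 Hz.

365 Hz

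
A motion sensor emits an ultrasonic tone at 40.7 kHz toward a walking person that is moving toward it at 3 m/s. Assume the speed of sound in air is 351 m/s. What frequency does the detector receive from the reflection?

41.4 kHz

At the walking person (a moving observer), f₁ = f₀ · (v + u)/v = 40.7 × 354/351 ≈ 41.0 kHz.
The reflection then acts as a moving source: f₂ = f₁ · v/(v − u) ≈ 41.4 kHz.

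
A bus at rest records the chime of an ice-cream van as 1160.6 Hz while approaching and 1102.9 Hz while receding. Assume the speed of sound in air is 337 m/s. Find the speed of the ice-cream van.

f₁/f₂ = (v + v_s)/(v − v_s), so v_s = v · (f₁ − f₂)/(f₁ + f₂).
v_s = 337 × (1160.6 − 1102.9)/(1160.6 + 1102.9) = 337 × 57.7/2263.5 ≈ 8.6 m/s.

8.6 m/s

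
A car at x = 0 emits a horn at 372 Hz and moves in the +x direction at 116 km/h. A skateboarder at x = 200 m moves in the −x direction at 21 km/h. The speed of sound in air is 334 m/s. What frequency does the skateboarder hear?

419 Hz

116 km/h = 32.22 m/s; 21 km/h = 5.833 m/s.
The observer lies on the +x side, so the source is heading toward the observer and the observer is heading toward the source.
With source approaching and observer approaching, f' = f · (v + v_o)/(v − v_s).
f' = 372 × (334 + 5.833)/(334 − 32.22) = 372 × 339.83/301.78 ≈ 419 Hz.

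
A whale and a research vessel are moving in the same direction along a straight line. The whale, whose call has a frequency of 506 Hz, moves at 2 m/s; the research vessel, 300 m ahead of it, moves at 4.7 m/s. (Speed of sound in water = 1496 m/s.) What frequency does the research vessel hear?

505 Hz

The research vessel is ahead, so the whale is moving toward it while the research vessel is moving away from the whale.
With source approaching and observer receding, f' = f · (v − v_o)/(v − v_s).
f' = 506 × (1496 − 4.7)/(1496 − 2) = 506 × 1491.3/1494 ≈ 505 Hz.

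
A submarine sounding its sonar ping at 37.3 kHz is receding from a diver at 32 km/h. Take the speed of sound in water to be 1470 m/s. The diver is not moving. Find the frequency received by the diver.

32 km/h = 8.889 m/s.
Moving source, stationary observer: f' = f · v/(v + v_s) since the source is receding.
f' = 37.3 × 1470/(1470 + 8.889) = 37.3 × 1470/1479 ≈ 37.1 kHz.

37.1 kHz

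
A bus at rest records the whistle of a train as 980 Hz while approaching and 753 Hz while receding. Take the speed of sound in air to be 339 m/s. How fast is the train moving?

44 m/s

f₁/f₂ = (v + v_s)/(v − v_s), so v_s = v · (f₁ − f₂)/(f₁ + f₂).
v_s = 339 × (980 − 753)/(980 + 753) = 339 × 227/1733 ≈ 44 m/s.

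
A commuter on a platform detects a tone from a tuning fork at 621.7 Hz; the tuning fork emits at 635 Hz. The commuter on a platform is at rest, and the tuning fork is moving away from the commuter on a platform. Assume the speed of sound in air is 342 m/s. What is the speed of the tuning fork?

7.3 m/s

f' = f · v/(v + v_s) ⇒ v_s = v · |1 − f/f'|.
v_s = 342 × |1 − 635/621.7| = 342 × 0.02139 ≈ 7.3 m/s.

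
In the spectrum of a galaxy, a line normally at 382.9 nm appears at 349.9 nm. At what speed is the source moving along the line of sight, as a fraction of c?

λ'/λ₀ = 0.9138 < 1 (blueshift), so the source is approaching.
λ'/λ₀ = √((1 − β)/(1 + β)) for an approaching source ⇒ β = (1 − r²)/(1 + r²) with r = λ'/λ₀.
β = (1 − 0.8351)/(1 + 0.8351) ≈ 0.090.

0.090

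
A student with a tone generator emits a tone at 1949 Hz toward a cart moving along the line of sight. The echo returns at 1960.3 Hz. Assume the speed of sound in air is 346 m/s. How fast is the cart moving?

1.00 m/s

Double Doppler shift off a moving reflector: f₂ = f₀ · (v + u)/(v − u) (u > 0 toward emitter).
Rearranging, u = v · (f₂ − f₀)/(f₂ + f₀) = 346 × 11.3/3909.3 ≈ 1.00 m/s.
So the cart is moving at 1.00 m/s toward the emitter.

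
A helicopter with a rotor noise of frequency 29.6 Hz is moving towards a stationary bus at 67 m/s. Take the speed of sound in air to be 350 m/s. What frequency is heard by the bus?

36.6 Hz

Only the source moves, toward the listener, so f' = f · v/(v − v_s).
f' = 29.6 × 350/(350 − 67) = 29.6 × 350/283 ≈ 36.6 Hz.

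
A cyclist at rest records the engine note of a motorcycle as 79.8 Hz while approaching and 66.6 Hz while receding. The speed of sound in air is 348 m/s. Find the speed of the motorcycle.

f₁/f₂ = (v + v_s)/(v − v_s), so v_s = v · (f₁ − f₂)/(f₁ + f₂).
v_s = 348 × (79.8 − 66.6)/(79.8 + 66.6) = 348 × 13.2/146.4 ≈ 31 m/s.

31 m/s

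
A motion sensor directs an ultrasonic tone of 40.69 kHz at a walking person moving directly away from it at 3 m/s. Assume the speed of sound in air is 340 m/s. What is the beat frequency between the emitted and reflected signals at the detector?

712 Hz

At the walking person (a moving observer), f₁ = f₀ · (v − u)/v = 40.69 × 337/340 ≈ 40.331 kHz.
The reflection then acts as a moving source: f₂ = f₁ · v/(v + u) ≈ 39.978 kHz.
Equivalently f₂ = f₀ · (v − u)/(v + u).
Beat frequency (with f₀ = 40690 Hz): |f₂ − f₀| = 2u·f₀/(v + u) = 2 × 3 × 40690/343 ≈ 712 Hz.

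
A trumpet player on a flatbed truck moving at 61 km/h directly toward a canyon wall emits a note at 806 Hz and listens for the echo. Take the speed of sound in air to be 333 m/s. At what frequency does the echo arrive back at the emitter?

61 km/h = 16.94 m/s.
The canyon wall receives the sound from a moving source: f₁ = f₀ · v/(v − v_e) = 806 × 333/316.06 ≈ 849 Hz.
On the return leg the trumpet player on a flatbed truck is a moving observer: f₂ = f₁ · (v + v_e)/v = 849 × 349.94/333 ≈ 892 Hz.
Equivalently f₂ = f₀ · (v + v_e)/(v − v_e).

892 Hz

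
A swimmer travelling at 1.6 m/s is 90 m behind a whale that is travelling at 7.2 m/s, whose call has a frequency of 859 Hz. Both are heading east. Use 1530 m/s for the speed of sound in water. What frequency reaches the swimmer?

The swimmer is behind, so the whale is moving away from it while the swimmer is moving toward the whale.
Both move, so f' = f · (v + v_o)/(v + v_s).
f' = 859 × (1530 + 1.6)/(1530 + 7.2) = 859 × 1531.6/1537.2 ≈ 856 Hz.

856 Hz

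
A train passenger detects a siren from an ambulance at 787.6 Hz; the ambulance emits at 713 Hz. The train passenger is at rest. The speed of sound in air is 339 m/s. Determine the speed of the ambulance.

32 m/s

f' > f, so the ambulance is approaching.
f' = f · v/(v − v_s) ⇒ v_s = v · |1 − f/f'|.
v_s = 339 × |1 − 713/787.6| = 339 × 0.09472 ≈ 32 m/s.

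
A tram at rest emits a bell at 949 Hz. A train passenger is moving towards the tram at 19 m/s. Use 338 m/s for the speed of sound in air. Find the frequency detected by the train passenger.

1002 Hz

Moving observer, stationary source: f' = f · (v + v_o)/v.
f' = 949 × (338 + 19)/338 = 949 × 357/338 ≈ 1002 Hz.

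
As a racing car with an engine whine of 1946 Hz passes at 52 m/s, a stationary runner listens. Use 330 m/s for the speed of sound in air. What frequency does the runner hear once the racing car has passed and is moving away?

Receding: f₂ = f · v/(v + v_s) = 1946 × 330/382 ≈ 1681 Hz.

1681 Hz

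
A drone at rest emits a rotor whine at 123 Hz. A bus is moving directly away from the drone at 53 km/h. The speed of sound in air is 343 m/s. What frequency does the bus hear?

118 Hz

53 km/h = 14.72 m/s.
Only the observer moves, away from the source, so f' = f · (v − v_o)/v.
f' = 123 × (343 − 14.72)/343 = 123 × 328.28/343 ≈ 118 Hz.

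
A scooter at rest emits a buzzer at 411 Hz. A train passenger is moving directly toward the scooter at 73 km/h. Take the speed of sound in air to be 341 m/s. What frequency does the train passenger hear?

435 Hz

73 km/h = 20.28 m/s.
Only the observer moves, toward the source, so f' = f · (v + v_o)/v.
f' = 411 × (341 + 20.28)/341 = 411 × 361.28/341 ≈ 435 Hz.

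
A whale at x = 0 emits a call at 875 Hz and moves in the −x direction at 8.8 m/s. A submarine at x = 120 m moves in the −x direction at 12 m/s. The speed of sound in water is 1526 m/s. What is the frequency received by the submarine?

877 Hz

The observer lies on the +x side, so the source is heading away from the observer and the observer is heading toward the source.
With source receding and observer approaching, f' = f · (v + v_o)/(v + v_s).
f' = 875 × (1526 + 12)/(1526 + 8.8) = 875 × 1538/1534.8 ≈ 877 Hz.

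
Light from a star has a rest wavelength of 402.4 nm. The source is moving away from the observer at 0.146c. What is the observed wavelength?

Relativistic Doppler for wavelength: λ' = λ₀ · √((1 + β)/(1 − β)).
λ' = 402.4 × √(1.1460/0.8540) = 402.4 × 1.15841 ≈ 466.1 nm.

466.1 nm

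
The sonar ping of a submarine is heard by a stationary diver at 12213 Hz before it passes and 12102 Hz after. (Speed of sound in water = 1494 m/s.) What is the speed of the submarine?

6.8 m/s

f₁/f₂ = (v + v_s)/(v − v_s), so v_s = v · (f₁ − f₂)/(f₁ + f₂).
v_s = 1494 × (12213 − 12102)/(12213 + 12102) = 1494 × 111/24315 ≈ 6.8 m/s.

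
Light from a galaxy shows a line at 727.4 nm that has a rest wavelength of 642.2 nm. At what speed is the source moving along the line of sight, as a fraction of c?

λ'/λ₀ = 1.1327 > 1 (redshift), so the source is receding.
λ'/λ₀ = √((1 + β)/(1 − β)) for a receding source ⇒ β = (r² − 1)/(r² + 1) with r = λ'/λ₀.
β = (1.2829 − 1)/(1.2829 + 1) ≈ 0.124.

0.124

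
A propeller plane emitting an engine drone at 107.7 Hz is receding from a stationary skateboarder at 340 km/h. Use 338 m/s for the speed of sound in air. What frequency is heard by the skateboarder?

84 Hz

340 km/h = 94.44 m/s.
Moving source, stationary observer: f' = f · v/(v + v_s) since the source is receding.
f' = 107.7 × 338/(338 + 94.44) = 107.7 × 338/432.4 ≈ 84 Hz.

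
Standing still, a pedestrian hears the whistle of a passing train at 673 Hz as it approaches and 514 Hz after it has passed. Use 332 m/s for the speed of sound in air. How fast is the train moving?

44 m/s

f₁/f₂ = (v + v_s)/(v − v_s), so v_s = v · (f₁ − f₂)/(f₁ + f₂).
v_s = 332 × (673 − 514)/(673 + 514) = 332 × 159/1187 ≈ 44 m/s.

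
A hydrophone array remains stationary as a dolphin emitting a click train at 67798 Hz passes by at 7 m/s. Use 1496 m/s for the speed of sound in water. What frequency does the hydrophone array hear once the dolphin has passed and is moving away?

67482 Hz

Receding: f₂ = f · v/(v + v_s) = 67798 × 1496/1503 ≈ 67482 Hz.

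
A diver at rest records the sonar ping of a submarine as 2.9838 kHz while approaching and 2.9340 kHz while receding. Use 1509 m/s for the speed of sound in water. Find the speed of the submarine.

f₁/f₂ = (v + v_s)/(v − v_s), so v_s = v · (f₁ − f₂)/(f₁ + f₂).
v_s = 1509 × (2.9838 − 2.9340)/(2.9838 + 2.9340) = 1509 × 0.0498/5.9178 ≈ 12.7 m/s.

12.7 m/s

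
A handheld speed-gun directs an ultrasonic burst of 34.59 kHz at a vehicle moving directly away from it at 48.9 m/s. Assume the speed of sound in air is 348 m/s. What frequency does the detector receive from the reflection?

26.1 kHz

The vehicle first receives the wave as a moving observer: f₁ = f₀ · (v − u)/v = 34.59 × (348 − 48.9)/348 ≈ 29.7 kHz.
On reflection it acts as a source moving away from the stationary detector: f₂ = f₁ · v/(v + u) = 29.7 × 348/396.9 ≈ 26.1 kHz.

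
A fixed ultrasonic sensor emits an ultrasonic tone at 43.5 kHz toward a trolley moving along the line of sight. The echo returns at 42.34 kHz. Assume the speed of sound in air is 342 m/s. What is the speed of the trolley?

Double Doppler shift off a moving reflector: f₂ = f₀ · (v + u)/(v − u) (u > 0 toward emitter).
Rearranging, u = v · (f₂ − f₀)/(f₂ + f₀) = 342 × -1.16/85.84 ≈ -4.6 m/s.
So the trolley is moving at 4.6 m/s away from the emitter.

4.6 m/s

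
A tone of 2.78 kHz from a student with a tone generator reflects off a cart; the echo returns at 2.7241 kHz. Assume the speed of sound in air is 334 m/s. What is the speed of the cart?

3.4 m/s

Double Doppler shift off a moving reflector: f₂ = f₀ · (v + u)/(v − u) (u > 0 toward emitter).
Rearranging, u = v · (f₂ − f₀)/(f₂ + f₀) = 334 × -0.0559/5.5041 ≈ -3.4 m/s.
So the cart is moving at 3.4 m/s away from the emitter.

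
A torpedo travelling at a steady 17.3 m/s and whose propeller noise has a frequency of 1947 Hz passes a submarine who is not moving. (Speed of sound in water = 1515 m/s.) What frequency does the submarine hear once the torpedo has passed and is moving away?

1925 Hz

Receding: f₂ = f · v/(v + v_s) = 1947 × 1515/1532.3 ≈ 1925 Hz.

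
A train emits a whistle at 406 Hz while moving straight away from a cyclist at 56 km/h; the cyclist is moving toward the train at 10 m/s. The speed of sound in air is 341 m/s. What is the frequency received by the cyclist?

56 km/h = 15.56 m/s.
With source receding and observer approaching, f' = f · (v + v_o)/(v + v_s).
f' = 406 × (341 + 10)/(341 + 15.56) = 406 × 351/356.56 ≈ 400 Hz.

400 Hz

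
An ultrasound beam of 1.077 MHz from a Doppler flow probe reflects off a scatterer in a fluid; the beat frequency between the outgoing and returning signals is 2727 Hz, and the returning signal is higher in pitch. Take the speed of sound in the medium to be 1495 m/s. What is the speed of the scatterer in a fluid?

1.89 m/s

Double Doppler shift off a moving reflector: f₂ = f₀ · (v + u)/(v − u) (u > 0 toward emitter).
Returning signal is higher, so f₂ = f₀ + Δf = 1077000 + 2727 = 1079727 Hz.
Rearranging, u = v · (f₂ − f₀)/(f₂ + f₀) = 1495 × 2727/2156727 ≈ 1.89 m/s.
So the scatterer in a fluid is moving at 1.89 m/s toward the emitter.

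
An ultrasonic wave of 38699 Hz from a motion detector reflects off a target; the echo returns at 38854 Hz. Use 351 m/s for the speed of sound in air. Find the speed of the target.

Double Doppler shift off a moving reflector: f₂ = f₀ · (v + u)/(v − u) (u > 0 toward emitter).
Rearranging, u = v · (f₂ − f₀)/(f₂ + f₀) = 351 × 155/77553 ≈ 0.70 m/s.
So the target is moving at 0.70 m/s toward the emitter.

0.70 m/s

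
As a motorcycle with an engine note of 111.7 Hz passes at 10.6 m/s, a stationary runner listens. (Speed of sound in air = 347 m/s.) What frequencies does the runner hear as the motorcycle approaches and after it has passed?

Approaching: f₁ = f · v/(v − v_s) = 111.7 × 347/336.4 ≈ 115 Hz.
Receding: f₂ = f · v/(v + v_s) = 111.7 × 347/357.6 ≈ 108 Hz.

115 Hz approaching; 108 Hz receding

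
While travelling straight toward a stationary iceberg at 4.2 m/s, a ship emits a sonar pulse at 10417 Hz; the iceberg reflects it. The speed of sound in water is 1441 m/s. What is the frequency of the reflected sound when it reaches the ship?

10478 Hz

The iceberg receives the sound from a moving source: f₁ = f₀ · v/(v − v_e) = 10417 × 1441/1436.8 ≈ 10447 Hz.
On the return leg the ship is a moving observer: f₂ = f₁ · (v + v_e)/v = 10447 × 1445.2/1441 ≈ 10478 Hz.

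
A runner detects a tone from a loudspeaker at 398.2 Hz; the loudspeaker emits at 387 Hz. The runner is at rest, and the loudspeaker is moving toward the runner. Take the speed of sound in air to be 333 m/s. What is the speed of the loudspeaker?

9.4 m/s

f' = f · v/(v − v_s) ⇒ v_s = v · |1 − f/f'|.
v_s = 333 × |1 − 387/398.2| = 333 × 0.02813 ≈ 9.4 m/s.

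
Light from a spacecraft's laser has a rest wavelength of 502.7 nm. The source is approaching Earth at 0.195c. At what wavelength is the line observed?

412.6 nm

Relativistic Doppler for wavelength: λ' = λ₀ · √((1 − β)/(1 + β)).
λ' = 502.7 × √(0.8050/1.1950) = 502.7 × 0.82076 ≈ 412.6 nm.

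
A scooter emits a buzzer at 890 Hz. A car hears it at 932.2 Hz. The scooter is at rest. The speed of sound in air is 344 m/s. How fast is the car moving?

16.3 m/s

f' > f, so the car is approaching.
f' = f · (v + v_o)/v ⇒ v_o = v · |f'/f − 1|.
v_o = 344 × |932.2/890 − 1| = 344 × 0.04742 ≈ 16.3 m/s.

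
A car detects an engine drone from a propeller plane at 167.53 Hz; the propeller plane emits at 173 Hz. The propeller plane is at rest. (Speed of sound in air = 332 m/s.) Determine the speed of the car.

10.5 m/s

f' < f, so the car is receding.
f' = f · (v − v_o)/v ⇒ v_o = v · |f'/f − 1|.
v_o = 332 × |167.53/173 − 1| = 332 × 0.03162 ≈ 10.5 m/s.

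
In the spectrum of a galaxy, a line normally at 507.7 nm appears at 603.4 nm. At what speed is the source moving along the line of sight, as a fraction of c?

λ'/λ₀ = 1.1885 > 1 (redshift), so the source is receding.
λ'/λ₀ = √((1 + β)/(1 − β)) for a receding source ⇒ β = (r² − 1)/(r² + 1) with r = λ'/λ₀.
β = (1.4125 − 1)/(1.4125 + 1) ≈ 0.171.

0.171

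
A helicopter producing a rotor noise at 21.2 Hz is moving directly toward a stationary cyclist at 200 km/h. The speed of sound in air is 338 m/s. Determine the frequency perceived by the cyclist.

200 km/h = 55.56 m/s.
With the source moving toward a stationary observer, f' = f · v/(v − v_s).
f' = 21.2 × 338/(338 − 55.56) = 21.2 × 338/282.4 ≈ 25.4 Hz.

25.4 Hz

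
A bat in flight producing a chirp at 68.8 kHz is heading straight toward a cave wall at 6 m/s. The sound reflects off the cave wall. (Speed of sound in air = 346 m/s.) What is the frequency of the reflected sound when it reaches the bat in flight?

71.2 kHz

The cave wall receives the sound from a moving source: f₁ = f₀ · v/(v − v_e) = 68.8 × 346/340 ≈ 70.0 kHz.
On the return leg the bat in flight is a moving observer: f₂ = f₁ · (v + v_e)/v = 70.0 × 352/346 ≈ 71.2 kHz.
Equivalently f₂ = f₀ · (v + v_e)/(v − v_e).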